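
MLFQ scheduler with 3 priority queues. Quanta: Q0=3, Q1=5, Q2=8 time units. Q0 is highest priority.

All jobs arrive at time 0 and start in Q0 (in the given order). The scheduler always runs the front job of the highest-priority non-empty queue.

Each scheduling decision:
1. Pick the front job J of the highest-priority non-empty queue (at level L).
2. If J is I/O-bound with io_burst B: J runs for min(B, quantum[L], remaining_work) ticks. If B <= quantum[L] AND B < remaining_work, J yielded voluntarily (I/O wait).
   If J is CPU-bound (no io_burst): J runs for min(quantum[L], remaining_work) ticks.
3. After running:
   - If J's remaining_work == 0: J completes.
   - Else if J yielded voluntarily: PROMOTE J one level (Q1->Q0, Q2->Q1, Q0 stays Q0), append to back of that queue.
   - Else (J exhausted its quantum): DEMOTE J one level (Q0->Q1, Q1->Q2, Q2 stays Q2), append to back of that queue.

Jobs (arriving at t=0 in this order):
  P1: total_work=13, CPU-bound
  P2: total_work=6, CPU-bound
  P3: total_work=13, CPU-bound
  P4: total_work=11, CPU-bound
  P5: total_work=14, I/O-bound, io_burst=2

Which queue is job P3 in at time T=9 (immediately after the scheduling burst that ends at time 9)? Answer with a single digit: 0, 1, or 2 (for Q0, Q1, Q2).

t=0-3: P1@Q0 runs 3, rem=10, quantum used, demote→Q1. Q0=[P2,P3,P4,P5] Q1=[P1] Q2=[]
t=3-6: P2@Q0 runs 3, rem=3, quantum used, demote→Q1. Q0=[P3,P4,P5] Q1=[P1,P2] Q2=[]
t=6-9: P3@Q0 runs 3, rem=10, quantum used, demote→Q1. Q0=[P4,P5] Q1=[P1,P2,P3] Q2=[]
t=9-12: P4@Q0 runs 3, rem=8, quantum used, demote→Q1. Q0=[P5] Q1=[P1,P2,P3,P4] Q2=[]
t=12-14: P5@Q0 runs 2, rem=12, I/O yield, promote→Q0. Q0=[P5] Q1=[P1,P2,P3,P4] Q2=[]
t=14-16: P5@Q0 runs 2, rem=10, I/O yield, promote→Q0. Q0=[P5] Q1=[P1,P2,P3,P4] Q2=[]
t=16-18: P5@Q0 runs 2, rem=8, I/O yield, promote→Q0. Q0=[P5] Q1=[P1,P2,P3,P4] Q2=[]
t=18-20: P5@Q0 runs 2, rem=6, I/O yield, promote→Q0. Q0=[P5] Q1=[P1,P2,P3,P4] Q2=[]
t=20-22: P5@Q0 runs 2, rem=4, I/O yield, promote→Q0. Q0=[P5] Q1=[P1,P2,P3,P4] Q2=[]
t=22-24: P5@Q0 runs 2, rem=2, I/O yield, promote→Q0. Q0=[P5] Q1=[P1,P2,P3,P4] Q2=[]
t=24-26: P5@Q0 runs 2, rem=0, completes. Q0=[] Q1=[P1,P2,P3,P4] Q2=[]
t=26-31: P1@Q1 runs 5, rem=5, quantum used, demote→Q2. Q0=[] Q1=[P2,P3,P4] Q2=[P1]
t=31-34: P2@Q1 runs 3, rem=0, completes. Q0=[] Q1=[P3,P4] Q2=[P1]
t=34-39: P3@Q1 runs 5, rem=5, quantum used, demote→Q2. Q0=[] Q1=[P4] Q2=[P1,P3]
t=39-44: P4@Q1 runs 5, rem=3, quantum used, demote→Q2. Q0=[] Q1=[] Q2=[P1,P3,P4]
t=44-49: P1@Q2 runs 5, rem=0, completes. Q0=[] Q1=[] Q2=[P3,P4]
t=49-54: P3@Q2 runs 5, rem=0, completes. Q0=[] Q1=[] Q2=[P4]
t=54-57: P4@Q2 runs 3, rem=0, completes. Q0=[] Q1=[] Q2=[]

Answer: 1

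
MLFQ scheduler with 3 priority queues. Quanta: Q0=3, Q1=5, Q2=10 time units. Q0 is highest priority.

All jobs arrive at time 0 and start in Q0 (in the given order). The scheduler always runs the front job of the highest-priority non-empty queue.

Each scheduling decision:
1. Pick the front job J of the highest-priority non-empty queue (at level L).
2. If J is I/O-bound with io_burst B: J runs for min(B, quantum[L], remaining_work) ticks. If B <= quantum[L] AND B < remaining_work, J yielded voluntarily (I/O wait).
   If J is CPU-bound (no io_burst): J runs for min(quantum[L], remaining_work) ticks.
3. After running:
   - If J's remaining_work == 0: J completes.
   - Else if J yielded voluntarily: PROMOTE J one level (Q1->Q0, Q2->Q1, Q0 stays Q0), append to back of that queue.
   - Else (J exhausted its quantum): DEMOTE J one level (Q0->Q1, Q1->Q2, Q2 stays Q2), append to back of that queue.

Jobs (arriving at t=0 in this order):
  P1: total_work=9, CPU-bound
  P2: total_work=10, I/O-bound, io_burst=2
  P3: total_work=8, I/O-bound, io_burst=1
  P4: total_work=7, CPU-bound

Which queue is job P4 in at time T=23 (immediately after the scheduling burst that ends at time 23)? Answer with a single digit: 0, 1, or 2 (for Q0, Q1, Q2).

Answer: 1

Derivation:
t=0-3: P1@Q0 runs 3, rem=6, quantum used, demote→Q1. Q0=[P2,P3,P4] Q1=[P1] Q2=[]
t=3-5: P2@Q0 runs 2, rem=8, I/O yield, promote→Q0. Q0=[P3,P4,P2] Q1=[P1] Q2=[]
t=5-6: P3@Q0 runs 1, rem=7, I/O yield, promote→Q0. Q0=[P4,P2,P3] Q1=[P1] Q2=[]
t=6-9: P4@Q0 runs 3, rem=4, quantum used, demote→Q1. Q0=[P2,P3] Q1=[P1,P4] Q2=[]
t=9-11: P2@Q0 runs 2, rem=6, I/O yield, promote→Q0. Q0=[P3,P2] Q1=[P1,P4] Q2=[]
t=11-12: P3@Q0 runs 1, rem=6, I/O yield, promote→Q0. Q0=[P2,P3] Q1=[P1,P4] Q2=[]
t=12-14: P2@Q0 runs 2, rem=4, I/O yield, promote→Q0. Q0=[P3,P2] Q1=[P1,P4] Q2=[]
t=14-15: P3@Q0 runs 1, rem=5, I/O yield, promote→Q0. Q0=[P2,P3] Q1=[P1,P4] Q2=[]
t=15-17: P2@Q0 runs 2, rem=2, I/O yield, promote→Q0. Q0=[P3,P2] Q1=[P1,P4] Q2=[]
t=17-18: P3@Q0 runs 1, rem=4, I/O yield, promote→Q0. Q0=[P2,P3] Q1=[P1,P4] Q2=[]
t=18-20: P2@Q0 runs 2, rem=0, completes. Q0=[P3] Q1=[P1,P4] Q2=[]
t=20-21: P3@Q0 runs 1, rem=3, I/O yield, promote→Q0. Q0=[P3] Q1=[P1,P4] Q2=[]
t=21-22: P3@Q0 runs 1, rem=2, I/O yield, promote→Q0. Q0=[P3] Q1=[P1,P4] Q2=[]
t=22-23: P3@Q0 runs 1, rem=1, I/O yield, promote→Q0. Q0=[P3] Q1=[P1,P4] Q2=[]
t=23-24: P3@Q0 runs 1, rem=0, completes. Q0=[] Q1=[P1,P4] Q2=[]
t=24-29: P1@Q1 runs 5, rem=1, quantum used, demote→Q2. Q0=[] Q1=[P4] Q2=[P1]
t=29-33: P4@Q1 runs 4, rem=0, completes. Q0=[] Q1=[] Q2=[P1]
t=33-34: P1@Q2 runs 1, rem=0, completes. Q0=[] Q1=[] Q2=[]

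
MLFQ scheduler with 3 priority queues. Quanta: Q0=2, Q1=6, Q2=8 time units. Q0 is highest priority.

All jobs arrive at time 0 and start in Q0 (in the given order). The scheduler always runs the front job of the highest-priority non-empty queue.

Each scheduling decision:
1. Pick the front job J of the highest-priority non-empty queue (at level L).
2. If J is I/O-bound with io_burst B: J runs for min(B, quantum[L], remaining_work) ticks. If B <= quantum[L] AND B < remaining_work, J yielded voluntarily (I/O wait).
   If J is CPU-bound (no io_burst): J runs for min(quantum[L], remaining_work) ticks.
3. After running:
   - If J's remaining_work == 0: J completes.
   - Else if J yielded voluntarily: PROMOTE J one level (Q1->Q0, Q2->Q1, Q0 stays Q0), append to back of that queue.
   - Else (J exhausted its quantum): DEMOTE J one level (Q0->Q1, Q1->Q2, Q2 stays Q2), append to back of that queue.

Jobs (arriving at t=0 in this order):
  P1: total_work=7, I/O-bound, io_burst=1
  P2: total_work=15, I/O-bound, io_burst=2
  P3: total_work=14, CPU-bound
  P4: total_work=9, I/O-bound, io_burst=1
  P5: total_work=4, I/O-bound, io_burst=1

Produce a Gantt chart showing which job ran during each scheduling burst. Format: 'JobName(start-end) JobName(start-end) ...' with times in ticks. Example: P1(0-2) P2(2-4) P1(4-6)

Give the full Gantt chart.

t=0-1: P1@Q0 runs 1, rem=6, I/O yield, promote→Q0. Q0=[P2,P3,P4,P5,P1] Q1=[] Q2=[]
t=1-3: P2@Q0 runs 2, rem=13, I/O yield, promote→Q0. Q0=[P3,P4,P5,P1,P2] Q1=[] Q2=[]
t=3-5: P3@Q0 runs 2, rem=12, quantum used, demote→Q1. Q0=[P4,P5,P1,P2] Q1=[P3] Q2=[]
t=5-6: P4@Q0 runs 1, rem=8, I/O yield, promote→Q0. Q0=[P5,P1,P2,P4] Q1=[P3] Q2=[]
t=6-7: P5@Q0 runs 1, rem=3, I/O yield, promote→Q0. Q0=[P1,P2,P4,P5] Q1=[P3] Q2=[]
t=7-8: P1@Q0 runs 1, rem=5, I/O yield, promote→Q0. Q0=[P2,P4,P5,P1] Q1=[P3] Q2=[]
t=8-10: P2@Q0 runs 2, rem=11, I/O yield, promote→Q0. Q0=[P4,P5,P1,P2] Q1=[P3] Q2=[]
t=10-11: P4@Q0 runs 1, rem=7, I/O yield, promote→Q0. Q0=[P5,P1,P2,P4] Q1=[P3] Q2=[]
t=11-12: P5@Q0 runs 1, rem=2, I/O yield, promote→Q0. Q0=[P1,P2,P4,P5] Q1=[P3] Q2=[]
t=12-13: P1@Q0 runs 1, rem=4, I/O yield, promote→Q0. Q0=[P2,P4,P5,P1] Q1=[P3] Q2=[]
t=13-15: P2@Q0 runs 2, rem=9, I/O yield, promote→Q0. Q0=[P4,P5,P1,P2] Q1=[P3] Q2=[]
t=15-16: P4@Q0 runs 1, rem=6, I/O yield, promote→Q0. Q0=[P5,P1,P2,P4] Q1=[P3] Q2=[]
t=16-17: P5@Q0 runs 1, rem=1, I/O yield, promote→Q0. Q0=[P1,P2,P4,P5] Q1=[P3] Q2=[]
t=17-18: P1@Q0 runs 1, rem=3, I/O yield, promote→Q0. Q0=[P2,P4,P5,P1] Q1=[P3] Q2=[]
t=18-20: P2@Q0 runs 2, rem=7, I/O yield, promote→Q0. Q0=[P4,P5,P1,P2] Q1=[P3] Q2=[]
t=20-21: P4@Q0 runs 1, rem=5, I/O yield, promote→Q0. Q0=[P5,P1,P2,P4] Q1=[P3] Q2=[]
t=21-22: P5@Q0 runs 1, rem=0, completes. Q0=[P1,P2,P4] Q1=[P3] Q2=[]
t=22-23: P1@Q0 runs 1, rem=2, I/O yield, promote→Q0. Q0=[P2,P4,P1] Q1=[P3] Q2=[]
t=23-25: P2@Q0 runs 2, rem=5, I/O yield, promote→Q0. Q0=[P4,P1,P2] Q1=[P3] Q2=[]
t=25-26: P4@Q0 runs 1, rem=4, I/O yield, promote→Q0. Q0=[P1,P2,P4] Q1=[P3] Q2=[]
t=26-27: P1@Q0 runs 1, rem=1, I/O yield, promote→Q0. Q0=[P2,P4,P1] Q1=[P3] Q2=[]
t=27-29: P2@Q0 runs 2, rem=3, I/O yield, promote→Q0. Q0=[P4,P1,P2] Q1=[P3] Q2=[]
t=29-30: P4@Q0 runs 1, rem=3, I/O yield, promote→Q0. Q0=[P1,P2,P4] Q1=[P3] Q2=[]
t=30-31: P1@Q0 runs 1, rem=0, completes. Q0=[P2,P4] Q1=[P3] Q2=[]
t=31-33: P2@Q0 runs 2, rem=1, I/O yield, promote→Q0. Q0=[P4,P2] Q1=[P3] Q2=[]
t=33-34: P4@Q0 runs 1, rem=2, I/O yield, promote→Q0. Q0=[P2,P4] Q1=[P3] Q2=[]
t=34-35: P2@Q0 runs 1, rem=0, completes. Q0=[P4] Q1=[P3] Q2=[]
t=35-36: P4@Q0 runs 1, rem=1, I/O yield, promote→Q0. Q0=[P4] Q1=[P3] Q2=[]
t=36-37: P4@Q0 runs 1, rem=0, completes. Q0=[] Q1=[P3] Q2=[]
t=37-43: P3@Q1 runs 6, rem=6, quantum used, demote→Q2. Q0=[] Q1=[] Q2=[P3]
t=43-49: P3@Q2 runs 6, rem=0, completes. Q0=[] Q1=[] Q2=[]

Answer: P1(0-1) P2(1-3) P3(3-5) P4(5-6) P5(6-7) P1(7-8) P2(8-10) P4(10-11) P5(11-12) P1(12-13) P2(13-15) P4(15-16) P5(16-17) P1(17-18) P2(18-20) P4(20-21) P5(21-22) P1(22-23) P2(23-25) P4(25-26) P1(26-27) P2(27-29) P4(29-30) P1(30-31) P2(31-33) P4(33-34) P2(34-35) P4(35-36) P4(36-37) P3(37-43) P3(43-49)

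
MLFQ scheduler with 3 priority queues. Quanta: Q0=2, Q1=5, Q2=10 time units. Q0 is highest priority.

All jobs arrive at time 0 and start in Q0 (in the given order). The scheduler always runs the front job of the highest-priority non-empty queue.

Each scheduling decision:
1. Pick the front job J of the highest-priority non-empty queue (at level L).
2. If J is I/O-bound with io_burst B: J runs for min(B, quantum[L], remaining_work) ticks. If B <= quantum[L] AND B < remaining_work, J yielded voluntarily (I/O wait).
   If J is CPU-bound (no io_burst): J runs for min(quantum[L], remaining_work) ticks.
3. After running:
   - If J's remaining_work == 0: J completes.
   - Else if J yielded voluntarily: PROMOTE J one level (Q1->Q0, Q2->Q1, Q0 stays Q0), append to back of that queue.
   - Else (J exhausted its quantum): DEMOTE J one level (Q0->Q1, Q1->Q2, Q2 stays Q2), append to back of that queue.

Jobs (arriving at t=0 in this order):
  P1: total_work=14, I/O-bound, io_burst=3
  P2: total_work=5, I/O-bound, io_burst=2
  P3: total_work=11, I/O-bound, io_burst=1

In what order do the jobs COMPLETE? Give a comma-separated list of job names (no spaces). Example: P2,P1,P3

Answer: P2,P3,P1

Derivation:
t=0-2: P1@Q0 runs 2, rem=12, quantum used, demote→Q1. Q0=[P2,P3] Q1=[P1] Q2=[]
t=2-4: P2@Q0 runs 2, rem=3, I/O yield, promote→Q0. Q0=[P3,P2] Q1=[P1] Q2=[]
t=4-5: P3@Q0 runs 1, rem=10, I/O yield, promote→Q0. Q0=[P2,P3] Q1=[P1] Q2=[]
t=5-7: P2@Q0 runs 2, rem=1, I/O yield, promote→Q0. Q0=[P3,P2] Q1=[P1] Q2=[]
t=7-8: P3@Q0 runs 1, rem=9, I/O yield, promote→Q0. Q0=[P2,P3] Q1=[P1] Q2=[]
t=8-9: P2@Q0 runs 1, rem=0, completes. Q0=[P3] Q1=[P1] Q2=[]
t=9-10: P3@Q0 runs 1, rem=8, I/O yield, promote→Q0. Q0=[P3] Q1=[P1] Q2=[]
t=10-11: P3@Q0 runs 1, rem=7, I/O yield, promote→Q0. Q0=[P3] Q1=[P1] Q2=[]
t=11-12: P3@Q0 runs 1, rem=6, I/O yield, promote→Q0. Q0=[P3] Q1=[P1] Q2=[]
t=12-13: P3@Q0 runs 1, rem=5, I/O yield, promote→Q0. Q0=[P3] Q1=[P1] Q2=[]
t=13-14: P3@Q0 runs 1, rem=4, I/O yield, promote→Q0. Q0=[P3] Q1=[P1] Q2=[]
t=14-15: P3@Q0 runs 1, rem=3, I/O yield, promote→Q0. Q0=[P3] Q1=[P1] Q2=[]
t=15-16: P3@Q0 runs 1, rem=2, I/O yield, promote→Q0. Q0=[P3] Q1=[P1] Q2=[]
t=16-17: P3@Q0 runs 1, rem=1, I/O yield, promote→Q0. Q0=[P3] Q1=[P1] Q2=[]
t=17-18: P3@Q0 runs 1, rem=0, completes. Q0=[] Q1=[P1] Q2=[]
t=18-21: P1@Q1 runs 3, rem=9, I/O yield, promote→Q0. Q0=[P1] Q1=[] Q2=[]
t=21-23: P1@Q0 runs 2, rem=7, quantum used, demote→Q1. Q0=[] Q1=[P1] Q2=[]
t=23-26: P1@Q1 runs 3, rem=4, I/O yield, promote→Q0. Q0=[P1] Q1=[] Q2=[]
t=26-28: P1@Q0 runs 2, rem=2, quantum used, demote→Q1. Q0=[] Q1=[P1] Q2=[]
t=28-30: P1@Q1 runs 2, rem=0, completes. Q0=[] Q1=[] Q2=[]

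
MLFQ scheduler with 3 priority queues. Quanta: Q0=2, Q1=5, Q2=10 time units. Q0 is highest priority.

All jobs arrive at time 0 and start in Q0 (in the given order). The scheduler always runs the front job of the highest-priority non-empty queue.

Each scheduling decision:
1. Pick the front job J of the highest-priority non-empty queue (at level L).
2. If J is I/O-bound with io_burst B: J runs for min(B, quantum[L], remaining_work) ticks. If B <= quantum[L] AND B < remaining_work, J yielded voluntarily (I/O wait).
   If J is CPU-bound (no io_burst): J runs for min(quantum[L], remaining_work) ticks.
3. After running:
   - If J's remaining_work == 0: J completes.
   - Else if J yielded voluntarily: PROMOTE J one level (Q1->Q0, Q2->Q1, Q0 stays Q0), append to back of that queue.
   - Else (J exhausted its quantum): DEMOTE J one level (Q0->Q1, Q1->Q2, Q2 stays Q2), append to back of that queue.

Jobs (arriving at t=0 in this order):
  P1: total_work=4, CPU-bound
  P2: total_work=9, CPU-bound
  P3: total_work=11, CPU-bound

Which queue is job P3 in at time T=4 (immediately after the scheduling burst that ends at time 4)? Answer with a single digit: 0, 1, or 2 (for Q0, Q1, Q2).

Answer: 0

Derivation:
t=0-2: P1@Q0 runs 2, rem=2, quantum used, demote→Q1. Q0=[P2,P3] Q1=[P1] Q2=[]
t=2-4: P2@Q0 runs 2, rem=7, quantum used, demote→Q1. Q0=[P3] Q1=[P1,P2] Q2=[]
t=4-6: P3@Q0 runs 2, rem=9, quantum used, demote→Q1. Q0=[] Q1=[P1,P2,P3] Q2=[]
t=6-8: P1@Q1 runs 2, rem=0, completes. Q0=[] Q1=[P2,P3] Q2=[]
t=8-13: P2@Q1 runs 5, rem=2, quantum used, demote→Q2. Q0=[] Q1=[P3] Q2=[P2]
t=13-18: P3@Q1 runs 5, rem=4, quantum used, demote→Q2. Q0=[] Q1=[] Q2=[P2,P3]
t=18-20: P2@Q2 runs 2, rem=0, completes. Q0=[] Q1=[] Q2=[P3]
t=20-24: P3@Q2 runs 4, rem=0, completes. Q0=[] Q1=[] Q2=[]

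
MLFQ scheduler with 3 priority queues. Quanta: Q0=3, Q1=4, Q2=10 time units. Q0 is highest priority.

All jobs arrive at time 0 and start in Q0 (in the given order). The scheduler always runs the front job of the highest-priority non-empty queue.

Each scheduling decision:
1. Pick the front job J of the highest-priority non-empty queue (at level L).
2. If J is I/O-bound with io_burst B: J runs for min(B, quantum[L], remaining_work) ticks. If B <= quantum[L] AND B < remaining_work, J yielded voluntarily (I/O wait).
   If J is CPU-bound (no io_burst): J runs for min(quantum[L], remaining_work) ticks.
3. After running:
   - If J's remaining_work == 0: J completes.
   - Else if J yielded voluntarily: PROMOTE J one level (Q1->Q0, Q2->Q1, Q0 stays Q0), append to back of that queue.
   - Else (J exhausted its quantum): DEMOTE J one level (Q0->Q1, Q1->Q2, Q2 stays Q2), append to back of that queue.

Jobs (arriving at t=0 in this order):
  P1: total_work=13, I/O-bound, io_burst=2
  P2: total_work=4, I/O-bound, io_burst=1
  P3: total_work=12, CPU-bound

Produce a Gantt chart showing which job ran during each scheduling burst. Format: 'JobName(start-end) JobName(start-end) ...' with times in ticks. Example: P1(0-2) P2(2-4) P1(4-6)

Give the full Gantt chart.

Answer: P1(0-2) P2(2-3) P3(3-6) P1(6-8) P2(8-9) P1(9-11) P2(11-12) P1(12-14) P2(14-15) P1(15-17) P1(17-19) P1(19-20) P3(20-24) P3(24-29)

Derivation:
t=0-2: P1@Q0 runs 2, rem=11, I/O yield, promote→Q0. Q0=[P2,P3,P1] Q1=[] Q2=[]
t=2-3: P2@Q0 runs 1, rem=3, I/O yield, promote→Q0. Q0=[P3,P1,P2] Q1=[] Q2=[]
t=3-6: P3@Q0 runs 3, rem=9, quantum used, demote→Q1. Q0=[P1,P2] Q1=[P3] Q2=[]
t=6-8: P1@Q0 runs 2, rem=9, I/O yield, promote→Q0. Q0=[P2,P1] Q1=[P3] Q2=[]
t=8-9: P2@Q0 runs 1, rem=2, I/O yield, promote→Q0. Q0=[P1,P2] Q1=[P3] Q2=[]
t=9-11: P1@Q0 runs 2, rem=7, I/O yield, promote→Q0. Q0=[P2,P1] Q1=[P3] Q2=[]
t=11-12: P2@Q0 runs 1, rem=1, I/O yield, promote→Q0. Q0=[P1,P2] Q1=[P3] Q2=[]
t=12-14: P1@Q0 runs 2, rem=5, I/O yield, promote→Q0. Q0=[P2,P1] Q1=[P3] Q2=[]
t=14-15: P2@Q0 runs 1, rem=0, completes. Q0=[P1] Q1=[P3] Q2=[]
t=15-17: P1@Q0 runs 2, rem=3, I/O yield, promote→Q0. Q0=[P1] Q1=[P3] Q2=[]
t=17-19: P1@Q0 runs 2, rem=1, I/O yield, promote→Q0. Q0=[P1] Q1=[P3] Q2=[]
t=19-20: P1@Q0 runs 1, rem=0, completes. Q0=[] Q1=[P3] Q2=[]
t=20-24: P3@Q1 runs 4, rem=5, quantum used, demote→Q2. Q0=[] Q1=[] Q2=[P3]
t=24-29: P3@Q2 runs 5, rem=0, completes. Q0=[] Q1=[] Q2=[]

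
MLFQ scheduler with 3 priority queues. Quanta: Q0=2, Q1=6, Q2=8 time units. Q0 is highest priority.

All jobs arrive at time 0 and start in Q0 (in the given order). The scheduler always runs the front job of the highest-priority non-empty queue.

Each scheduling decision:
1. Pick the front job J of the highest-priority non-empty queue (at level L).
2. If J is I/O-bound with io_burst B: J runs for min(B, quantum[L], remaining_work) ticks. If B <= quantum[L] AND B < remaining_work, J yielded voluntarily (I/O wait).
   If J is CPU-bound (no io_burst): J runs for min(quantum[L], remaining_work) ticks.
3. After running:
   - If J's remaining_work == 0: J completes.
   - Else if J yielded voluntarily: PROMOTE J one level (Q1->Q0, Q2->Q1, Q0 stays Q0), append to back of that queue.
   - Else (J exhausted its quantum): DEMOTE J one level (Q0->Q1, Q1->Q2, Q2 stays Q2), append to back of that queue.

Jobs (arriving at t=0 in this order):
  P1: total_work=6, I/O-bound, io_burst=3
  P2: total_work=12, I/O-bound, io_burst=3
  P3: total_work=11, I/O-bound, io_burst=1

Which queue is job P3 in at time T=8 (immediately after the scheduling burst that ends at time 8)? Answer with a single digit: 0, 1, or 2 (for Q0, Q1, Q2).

t=0-2: P1@Q0 runs 2, rem=4, quantum used, demote→Q1. Q0=[P2,P3] Q1=[P1] Q2=[]
t=2-4: P2@Q0 runs 2, rem=10, quantum used, demote→Q1. Q0=[P3] Q1=[P1,P2] Q2=[]
t=4-5: P3@Q0 runs 1, rem=10, I/O yield, promote→Q0. Q0=[P3] Q1=[P1,P2] Q2=[]
t=5-6: P3@Q0 runs 1, rem=9, I/O yield, promote→Q0. Q0=[P3] Q1=[P1,P2] Q2=[]
t=6-7: P3@Q0 runs 1, rem=8, I/O yield, promote→Q0. Q0=[P3] Q1=[P1,P2] Q2=[]
t=7-8: P3@Q0 runs 1, rem=7, I/O yield, promote→Q0. Q0=[P3] Q1=[P1,P2] Q2=[]
t=8-9: P3@Q0 runs 1, rem=6, I/O yield, promote→Q0. Q0=[P3] Q1=[P1,P2] Q2=[]
t=9-10: P3@Q0 runs 1, rem=5, I/O yield, promote→Q0. Q0=[P3] Q1=[P1,P2] Q2=[]
t=10-11: P3@Q0 runs 1, rem=4, I/O yield, promote→Q0. Q0=[P3] Q1=[P1,P2] Q2=[]
t=11-12: P3@Q0 runs 1, rem=3, I/O yield, promote→Q0. Q0=[P3] Q1=[P1,P2] Q2=[]
t=12-13: P3@Q0 runs 1, rem=2, I/O yield, promote→Q0. Q0=[P3] Q1=[P1,P2] Q2=[]
t=13-14: P3@Q0 runs 1, rem=1, I/O yield, promote→Q0. Q0=[P3] Q1=[P1,P2] Q2=[]
t=14-15: P3@Q0 runs 1, rem=0, completes. Q0=[] Q1=[P1,P2] Q2=[]
t=15-18: P1@Q1 runs 3, rem=1, I/O yield, promote→Q0. Q0=[P1] Q1=[P2] Q2=[]
t=18-19: P1@Q0 runs 1, rem=0, completes. Q0=[] Q1=[P2] Q2=[]
t=19-22: P2@Q1 runs 3, rem=7, I/O yield, promote→Q0. Q0=[P2] Q1=[] Q2=[]
t=22-24: P2@Q0 runs 2, rem=5, quantum used, demote→Q1. Q0=[] Q1=[P2] Q2=[]
t=24-27: P2@Q1 runs 3, rem=2, I/O yield, promote→Q0. Q0=[P2] Q1=[] Q2=[]
t=27-29: P2@Q0 runs 2, rem=0, completes. Q0=[] Q1=[] Q2=[]

Answer: 0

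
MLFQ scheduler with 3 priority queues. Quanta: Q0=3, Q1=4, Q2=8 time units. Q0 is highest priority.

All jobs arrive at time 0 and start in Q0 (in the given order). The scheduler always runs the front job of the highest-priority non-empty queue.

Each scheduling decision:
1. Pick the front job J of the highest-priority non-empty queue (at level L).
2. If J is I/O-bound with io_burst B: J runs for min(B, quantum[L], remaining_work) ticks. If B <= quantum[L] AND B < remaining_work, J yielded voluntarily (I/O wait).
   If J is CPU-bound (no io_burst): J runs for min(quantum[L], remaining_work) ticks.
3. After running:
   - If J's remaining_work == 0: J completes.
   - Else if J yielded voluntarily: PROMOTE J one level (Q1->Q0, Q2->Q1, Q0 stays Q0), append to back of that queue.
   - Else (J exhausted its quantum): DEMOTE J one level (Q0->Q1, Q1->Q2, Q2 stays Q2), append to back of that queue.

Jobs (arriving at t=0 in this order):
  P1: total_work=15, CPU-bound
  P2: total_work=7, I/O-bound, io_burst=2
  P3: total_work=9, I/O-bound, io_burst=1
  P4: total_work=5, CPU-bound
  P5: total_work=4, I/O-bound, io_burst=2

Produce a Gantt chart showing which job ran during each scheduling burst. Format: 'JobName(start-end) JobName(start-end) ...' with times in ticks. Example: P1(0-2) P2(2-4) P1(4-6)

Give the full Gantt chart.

Answer: P1(0-3) P2(3-5) P3(5-6) P4(6-9) P5(9-11) P2(11-13) P3(13-14) P5(14-16) P2(16-18) P3(18-19) P2(19-20) P3(20-21) P3(21-22) P3(22-23) P3(23-24) P3(24-25) P3(25-26) P1(26-30) P4(30-32) P1(32-40)

Derivation:
t=0-3: P1@Q0 runs 3, rem=12, quantum used, demote→Q1. Q0=[P2,P3,P4,P5] Q1=[P1] Q2=[]
t=3-5: P2@Q0 runs 2, rem=5, I/O yield, promote→Q0. Q0=[P3,P4,P5,P2] Q1=[P1] Q2=[]
t=5-6: P3@Q0 runs 1, rem=8, I/O yield, promote→Q0. Q0=[P4,P5,P2,P3] Q1=[P1] Q2=[]
t=6-9: P4@Q0 runs 3, rem=2, quantum used, demote→Q1. Q0=[P5,P2,P3] Q1=[P1,P4] Q2=[]
t=9-11: P5@Q0 runs 2, rem=2, I/O yield, promote→Q0. Q0=[P2,P3,P5] Q1=[P1,P4] Q2=[]
t=11-13: P2@Q0 runs 2, rem=3, I/O yield, promote→Q0. Q0=[P3,P5,P2] Q1=[P1,P4] Q2=[]
t=13-14: P3@Q0 runs 1, rem=7, I/O yield, promote→Q0. Q0=[P5,P2,P3] Q1=[P1,P4] Q2=[]
t=14-16: P5@Q0 runs 2, rem=0, completes. Q0=[P2,P3] Q1=[P1,P4] Q2=[]
t=16-18: P2@Q0 runs 2, rem=1, I/O yield, promote→Q0. Q0=[P3,P2] Q1=[P1,P4] Q2=[]
t=18-19: P3@Q0 runs 1, rem=6, I/O yield, promote→Q0. Q0=[P2,P3] Q1=[P1,P4] Q2=[]
t=19-20: P2@Q0 runs 1, rem=0, completes. Q0=[P3] Q1=[P1,P4] Q2=[]
t=20-21: P3@Q0 runs 1, rem=5, I/O yield, promote→Q0. Q0=[P3] Q1=[P1,P4] Q2=[]
t=21-22: P3@Q0 runs 1, rem=4, I/O yield, promote→Q0. Q0=[P3] Q1=[P1,P4] Q2=[]
t=22-23: P3@Q0 runs 1, rem=3, I/O yield, promote→Q0. Q0=[P3] Q1=[P1,P4] Q2=[]
t=23-24: P3@Q0 runs 1, rem=2, I/O yield, promote→Q0. Q0=[P3] Q1=[P1,P4] Q2=[]
t=24-25: P3@Q0 runs 1, rem=1, I/O yield, promote→Q0. Q0=[P3] Q1=[P1,P4] Q2=[]
t=25-26: P3@Q0 runs 1, rem=0, completes. Q0=[] Q1=[P1,P4] Q2=[]
t=26-30: P1@Q1 runs 4, rem=8, quantum used, demote→Q2. Q0=[] Q1=[P4] Q2=[P1]
t=30-32: P4@Q1 runs 2, rem=0, completes. Q0=[] Q1=[] Q2=[P1]
t=32-40: P1@Q2 runs 8, rem=0, completes. Q0=[] Q1=[] Q2=[]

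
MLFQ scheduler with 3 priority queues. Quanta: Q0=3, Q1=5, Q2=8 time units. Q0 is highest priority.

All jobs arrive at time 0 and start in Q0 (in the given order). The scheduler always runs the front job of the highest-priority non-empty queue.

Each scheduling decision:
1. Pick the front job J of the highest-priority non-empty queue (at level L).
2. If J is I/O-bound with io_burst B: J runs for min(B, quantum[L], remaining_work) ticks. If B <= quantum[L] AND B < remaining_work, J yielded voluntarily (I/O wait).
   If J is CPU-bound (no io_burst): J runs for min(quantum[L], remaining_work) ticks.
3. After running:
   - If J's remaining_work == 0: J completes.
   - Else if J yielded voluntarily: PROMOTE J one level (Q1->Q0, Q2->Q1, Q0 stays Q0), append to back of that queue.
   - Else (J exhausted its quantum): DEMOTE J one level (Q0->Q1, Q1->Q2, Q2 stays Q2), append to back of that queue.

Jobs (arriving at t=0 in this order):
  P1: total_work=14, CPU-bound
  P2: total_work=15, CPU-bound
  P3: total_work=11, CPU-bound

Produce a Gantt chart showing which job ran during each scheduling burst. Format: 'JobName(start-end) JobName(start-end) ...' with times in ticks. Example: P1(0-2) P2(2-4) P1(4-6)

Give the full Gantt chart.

Answer: P1(0-3) P2(3-6) P3(6-9) P1(9-14) P2(14-19) P3(19-24) P1(24-30) P2(30-37) P3(37-40)

Derivation:
t=0-3: P1@Q0 runs 3, rem=11, quantum used, demote→Q1. Q0=[P2,P3] Q1=[P1] Q2=[]
t=3-6: P2@Q0 runs 3, rem=12, quantum used, demote→Q1. Q0=[P3] Q1=[P1,P2] Q2=[]
t=6-9: P3@Q0 runs 3, rem=8, quantum used, demote→Q1. Q0=[] Q1=[P1,P2,P3] Q2=[]
t=9-14: P1@Q1 runs 5, rem=6, quantum used, demote→Q2. Q0=[] Q1=[P2,P3] Q2=[P1]
t=14-19: P2@Q1 runs 5, rem=7, quantum used, demote→Q2. Q0=[] Q1=[P3] Q2=[P1,P2]
t=19-24: P3@Q1 runs 5, rem=3, quantum used, demote→Q2. Q0=[] Q1=[] Q2=[P1,P2,P3]
t=24-30: P1@Q2 runs 6, rem=0, completes. Q0=[] Q1=[] Q2=[P2,P3]
t=30-37: P2@Q2 runs 7, rem=0, completes. Q0=[] Q1=[] Q2=[P3]
t=37-40: P3@Q2 runs 3, rem=0, completes. Q0=[] Q1=[] Q2=[]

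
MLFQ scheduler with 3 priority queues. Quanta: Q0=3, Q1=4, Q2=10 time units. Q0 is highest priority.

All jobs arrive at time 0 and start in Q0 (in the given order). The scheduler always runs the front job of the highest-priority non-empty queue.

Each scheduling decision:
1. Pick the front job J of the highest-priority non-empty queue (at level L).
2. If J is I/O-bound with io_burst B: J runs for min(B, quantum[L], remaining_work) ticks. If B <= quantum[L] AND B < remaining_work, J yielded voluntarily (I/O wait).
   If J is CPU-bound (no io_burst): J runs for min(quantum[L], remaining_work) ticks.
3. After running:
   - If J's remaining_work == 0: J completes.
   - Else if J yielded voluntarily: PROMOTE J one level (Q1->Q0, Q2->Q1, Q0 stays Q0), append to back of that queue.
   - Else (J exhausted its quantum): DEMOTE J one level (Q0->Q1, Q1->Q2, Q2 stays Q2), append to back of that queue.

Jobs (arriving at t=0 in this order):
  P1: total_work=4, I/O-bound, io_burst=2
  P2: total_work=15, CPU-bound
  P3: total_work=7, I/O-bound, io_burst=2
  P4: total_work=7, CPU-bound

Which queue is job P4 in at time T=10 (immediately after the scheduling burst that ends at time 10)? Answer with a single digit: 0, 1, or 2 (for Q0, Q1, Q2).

t=0-2: P1@Q0 runs 2, rem=2, I/O yield, promote→Q0. Q0=[P2,P3,P4,P1] Q1=[] Q2=[]
t=2-5: P2@Q0 runs 3, rem=12, quantum used, demote→Q1. Q0=[P3,P4,P1] Q1=[P2] Q2=[]
t=5-7: P3@Q0 runs 2, rem=5, I/O yield, promote→Q0. Q0=[P4,P1,P3] Q1=[P2] Q2=[]
t=7-10: P4@Q0 runs 3, rem=4, quantum used, demote→Q1. Q0=[P1,P3] Q1=[P2,P4] Q2=[]
t=10-12: P1@Q0 runs 2, rem=0, completes. Q0=[P3] Q1=[P2,P4] Q2=[]
t=12-14: P3@Q0 runs 2, rem=3, I/O yield, promote→Q0. Q0=[P3] Q1=[P2,P4] Q2=[]
t=14-16: P3@Q0 runs 2, rem=1, I/O yield, promote→Q0. Q0=[P3] Q1=[P2,P4] Q2=[]
t=16-17: P3@Q0 runs 1, rem=0, completes. Q0=[] Q1=[P2,P4] Q2=[]
t=17-21: P2@Q1 runs 4, rem=8, quantum used, demote→Q2. Q0=[] Q1=[P4] Q2=[P2]
t=21-25: P4@Q1 runs 4, rem=0, completes. Q0=[] Q1=[] Q2=[P2]
t=25-33: P2@Q2 runs 8, rem=0, completes. Q0=[] Q1=[] Q2=[]

Answer: 1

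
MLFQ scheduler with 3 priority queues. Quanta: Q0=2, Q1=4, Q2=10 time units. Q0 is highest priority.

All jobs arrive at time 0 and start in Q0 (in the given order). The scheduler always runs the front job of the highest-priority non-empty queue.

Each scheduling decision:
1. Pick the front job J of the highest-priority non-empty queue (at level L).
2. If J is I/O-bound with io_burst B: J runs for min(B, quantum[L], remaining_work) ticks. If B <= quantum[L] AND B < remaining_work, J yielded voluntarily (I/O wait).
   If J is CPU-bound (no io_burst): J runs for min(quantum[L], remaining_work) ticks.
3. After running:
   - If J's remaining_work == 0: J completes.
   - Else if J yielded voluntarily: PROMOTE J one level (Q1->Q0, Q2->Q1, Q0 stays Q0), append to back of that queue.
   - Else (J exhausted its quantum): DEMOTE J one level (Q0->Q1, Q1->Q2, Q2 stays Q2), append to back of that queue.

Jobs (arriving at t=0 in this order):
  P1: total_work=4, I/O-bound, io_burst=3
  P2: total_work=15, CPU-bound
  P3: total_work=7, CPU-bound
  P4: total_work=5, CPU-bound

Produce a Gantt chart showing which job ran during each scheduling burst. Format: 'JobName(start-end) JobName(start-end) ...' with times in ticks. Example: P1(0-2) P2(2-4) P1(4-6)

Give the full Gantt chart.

t=0-2: P1@Q0 runs 2, rem=2, quantum used, demote→Q1. Q0=[P2,P3,P4] Q1=[P1] Q2=[]
t=2-4: P2@Q0 runs 2, rem=13, quantum used, demote→Q1. Q0=[P3,P4] Q1=[P1,P2] Q2=[]
t=4-6: P3@Q0 runs 2, rem=5, quantum used, demote→Q1. Q0=[P4] Q1=[P1,P2,P3] Q2=[]
t=6-8: P4@Q0 runs 2, rem=3, quantum used, demote→Q1. Q0=[] Q1=[P1,P2,P3,P4] Q2=[]
t=8-10: P1@Q1 runs 2, rem=0, completes. Q0=[] Q1=[P2,P3,P4] Q2=[]
t=10-14: P2@Q1 runs 4, rem=9, quantum used, demote→Q2. Q0=[] Q1=[P3,P4] Q2=[P2]
t=14-18: P3@Q1 runs 4, rem=1, quantum used, demote→Q2. Q0=[] Q1=[P4] Q2=[P2,P3]
t=18-21: P4@Q1 runs 3, rem=0, completes. Q0=[] Q1=[] Q2=[P2,P3]
t=21-30: P2@Q2 runs 9, rem=0, completes. Q0=[] Q1=[] Q2=[P3]
t=30-31: P3@Q2 runs 1, rem=0, completes. Q0=[] Q1=[] Q2=[]

Answer: P1(0-2) P2(2-4) P3(4-6) P4(6-8) P1(8-10) P2(10-14) P3(14-18) P4(18-21) P2(21-30) P3(30-31)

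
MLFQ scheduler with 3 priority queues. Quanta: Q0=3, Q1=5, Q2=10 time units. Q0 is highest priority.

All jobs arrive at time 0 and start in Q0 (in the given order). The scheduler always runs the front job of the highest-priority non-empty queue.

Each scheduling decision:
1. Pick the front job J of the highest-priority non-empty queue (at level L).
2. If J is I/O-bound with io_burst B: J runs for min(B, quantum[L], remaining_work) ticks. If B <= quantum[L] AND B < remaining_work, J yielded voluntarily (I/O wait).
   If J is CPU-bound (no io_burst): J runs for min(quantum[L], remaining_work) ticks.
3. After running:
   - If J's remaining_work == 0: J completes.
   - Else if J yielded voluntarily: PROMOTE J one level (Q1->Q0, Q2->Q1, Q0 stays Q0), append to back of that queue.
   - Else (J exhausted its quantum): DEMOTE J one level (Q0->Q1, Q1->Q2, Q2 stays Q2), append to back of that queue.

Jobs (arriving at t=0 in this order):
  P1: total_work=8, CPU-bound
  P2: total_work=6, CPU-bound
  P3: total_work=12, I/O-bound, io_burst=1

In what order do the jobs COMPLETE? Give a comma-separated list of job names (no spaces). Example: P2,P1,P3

Answer: P3,P1,P2

Derivation:
t=0-3: P1@Q0 runs 3, rem=5, quantum used, demote→Q1. Q0=[P2,P3] Q1=[P1] Q2=[]
t=3-6: P2@Q0 runs 3, rem=3, quantum used, demote→Q1. Q0=[P3] Q1=[P1,P2] Q2=[]
t=6-7: P3@Q0 runs 1, rem=11, I/O yield, promote→Q0. Q0=[P3] Q1=[P1,P2] Q2=[]
t=7-8: P3@Q0 runs 1, rem=10, I/O yield, promote→Q0. Q0=[P3] Q1=[P1,P2] Q2=[]
t=8-9: P3@Q0 runs 1, rem=9, I/O yield, promote→Q0. Q0=[P3] Q1=[P1,P2] Q2=[]
t=9-10: P3@Q0 runs 1, rem=8, I/O yield, promote→Q0. Q0=[P3] Q1=[P1,P2] Q2=[]
t=10-11: P3@Q0 runs 1, rem=7, I/O yield, promote→Q0. Q0=[P3] Q1=[P1,P2] Q2=[]
t=11-12: P3@Q0 runs 1, rem=6, I/O yield, promote→Q0. Q0=[P3] Q1=[P1,P2] Q2=[]
t=12-13: P3@Q0 runs 1, rem=5, I/O yield, promote→Q0. Q0=[P3] Q1=[P1,P2] Q2=[]
t=13-14: P3@Q0 runs 1, rem=4, I/O yield, promote→Q0. Q0=[P3] Q1=[P1,P2] Q2=[]
t=14-15: P3@Q0 runs 1, rem=3, I/O yield, promote→Q0. Q0=[P3] Q1=[P1,P2] Q2=[]
t=15-16: P3@Q0 runs 1, rem=2, I/O yield, promote→Q0. Q0=[P3] Q1=[P1,P2] Q2=[]
t=16-17: P3@Q0 runs 1, rem=1, I/O yield, promote→Q0. Q0=[P3] Q1=[P1,P2] Q2=[]
t=17-18: P3@Q0 runs 1, rem=0, completes. Q0=[] Q1=[P1,P2] Q2=[]
t=18-23: P1@Q1 runs 5, rem=0, completes. Q0=[] Q1=[P2] Q2=[]
t=23-26: P2@Q1 runs 3, rem=0, completes. Q0=[] Q1=[] Q2=[]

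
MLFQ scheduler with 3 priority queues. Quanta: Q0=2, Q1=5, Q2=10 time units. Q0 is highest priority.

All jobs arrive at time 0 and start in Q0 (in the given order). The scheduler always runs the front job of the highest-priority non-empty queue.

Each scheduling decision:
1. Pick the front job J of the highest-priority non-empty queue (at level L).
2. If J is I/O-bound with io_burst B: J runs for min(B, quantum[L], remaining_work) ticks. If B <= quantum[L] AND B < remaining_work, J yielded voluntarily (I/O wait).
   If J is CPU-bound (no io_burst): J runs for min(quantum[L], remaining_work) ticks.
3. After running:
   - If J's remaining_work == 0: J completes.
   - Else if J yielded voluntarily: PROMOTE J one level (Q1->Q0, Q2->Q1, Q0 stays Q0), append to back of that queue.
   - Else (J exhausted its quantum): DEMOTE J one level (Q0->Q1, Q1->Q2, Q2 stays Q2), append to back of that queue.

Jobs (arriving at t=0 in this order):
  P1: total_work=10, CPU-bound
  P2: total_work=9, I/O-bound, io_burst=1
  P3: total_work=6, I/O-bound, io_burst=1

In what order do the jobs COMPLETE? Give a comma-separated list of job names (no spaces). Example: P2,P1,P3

t=0-2: P1@Q0 runs 2, rem=8, quantum used, demote→Q1. Q0=[P2,P3] Q1=[P1] Q2=[]
t=2-3: P2@Q0 runs 1, rem=8, I/O yield, promote→Q0. Q0=[P3,P2] Q1=[P1] Q2=[]
t=3-4: P3@Q0 runs 1, rem=5, I/O yield, promote→Q0. Q0=[P2,P3] Q1=[P1] Q2=[]
t=4-5: P2@Q0 runs 1, rem=7, I/O yield, promote→Q0. Q0=[P3,P2] Q1=[P1] Q2=[]
t=5-6: P3@Q0 runs 1, rem=4, I/O yield, promote→Q0. Q0=[P2,P3] Q1=[P1] Q2=[]
t=6-7: P2@Q0 runs 1, rem=6, I/O yield, promote→Q0. Q0=[P3,P2] Q1=[P1] Q2=[]
t=7-8: P3@Q0 runs 1, rem=3, I/O yield, promote→Q0. Q0=[P2,P3] Q1=[P1] Q2=[]
t=8-9: P2@Q0 runs 1, rem=5, I/O yield, promote→Q0. Q0=[P3,P2] Q1=[P1] Q2=[]
t=9-10: P3@Q0 runs 1, rem=2, I/O yield, promote→Q0. Q0=[P2,P3] Q1=[P1] Q2=[]
t=10-11: P2@Q0 runs 1, rem=4, I/O yield, promote→Q0. Q0=[P3,P2] Q1=[P1] Q2=[]
t=11-12: P3@Q0 runs 1, rem=1, I/O yield, promote→Q0. Q0=[P2,P3] Q1=[P1] Q2=[]
t=12-13: P2@Q0 runs 1, rem=3, I/O yield, promote→Q0. Q0=[P3,P2] Q1=[P1] Q2=[]
t=13-14: P3@Q0 runs 1, rem=0, completes. Q0=[P2] Q1=[P1] Q2=[]
t=14-15: P2@Q0 runs 1, rem=2, I/O yield, promote→Q0. Q0=[P2] Q1=[P1] Q2=[]
t=15-16: P2@Q0 runs 1, rem=1, I/O yield, promote→Q0. Q0=[P2] Q1=[P1] Q2=[]
t=16-17: P2@Q0 runs 1, rem=0, completes. Q0=[] Q1=[P1] Q2=[]
t=17-22: P1@Q1 runs 5, rem=3, quantum used, demote→Q2. Q0=[] Q1=[] Q2=[P1]
t=22-25: P1@Q2 runs 3, rem=0, completes. Q0=[] Q1=[] Q2=[]

Answer: P3,P2,P1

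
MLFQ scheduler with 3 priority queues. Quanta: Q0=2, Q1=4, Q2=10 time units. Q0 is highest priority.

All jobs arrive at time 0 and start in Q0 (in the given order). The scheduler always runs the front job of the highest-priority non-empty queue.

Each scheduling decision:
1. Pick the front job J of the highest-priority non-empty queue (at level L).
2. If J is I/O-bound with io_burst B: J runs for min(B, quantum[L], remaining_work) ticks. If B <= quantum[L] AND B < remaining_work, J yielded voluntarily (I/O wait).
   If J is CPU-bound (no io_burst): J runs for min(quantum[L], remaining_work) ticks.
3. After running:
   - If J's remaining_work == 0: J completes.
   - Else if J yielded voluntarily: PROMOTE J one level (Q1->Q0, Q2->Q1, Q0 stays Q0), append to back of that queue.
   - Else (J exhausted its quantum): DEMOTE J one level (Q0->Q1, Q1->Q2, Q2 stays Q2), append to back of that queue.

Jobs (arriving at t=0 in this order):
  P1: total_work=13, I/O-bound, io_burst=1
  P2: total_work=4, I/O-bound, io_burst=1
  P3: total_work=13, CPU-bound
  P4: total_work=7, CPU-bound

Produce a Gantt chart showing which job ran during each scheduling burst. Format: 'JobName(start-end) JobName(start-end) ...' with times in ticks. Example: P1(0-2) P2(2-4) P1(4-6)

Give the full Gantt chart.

t=0-1: P1@Q0 runs 1, rem=12, I/O yield, promote→Q0. Q0=[P2,P3,P4,P1] Q1=[] Q2=[]
t=1-2: P2@Q0 runs 1, rem=3, I/O yield, promote→Q0. Q0=[P3,P4,P1,P2] Q1=[] Q2=[]
t=2-4: P3@Q0 runs 2, rem=11, quantum used, demote→Q1. Q0=[P4,P1,P2] Q1=[P3] Q2=[]
t=4-6: P4@Q0 runs 2, rem=5, quantum used, demote→Q1. Q0=[P1,P2] Q1=[P3,P4] Q2=[]
t=6-7: P1@Q0 runs 1, rem=11, I/O yield, promote→Q0. Q0=[P2,P1] Q1=[P3,P4] Q2=[]
t=7-8: P2@Q0 runs 1, rem=2, I/O yield, promote→Q0. Q0=[P1,P2] Q1=[P3,P4] Q2=[]
t=8-9: P1@Q0 runs 1, rem=10, I/O yield, promote→Q0. Q0=[P2,P1] Q1=[P3,P4] Q2=[]
t=9-10: P2@Q0 runs 1, rem=1, I/O yield, promote→Q0. Q0=[P1,P2] Q1=[P3,P4] Q2=[]
t=10-11: P1@Q0 runs 1, rem=9, I/O yield, promote→Q0. Q0=[P2,P1] Q1=[P3,P4] Q2=[]
t=11-12: P2@Q0 runs 1, rem=0, completes. Q0=[P1] Q1=[P3,P4] Q2=[]
t=12-13: P1@Q0 runs 1, rem=8, I/O yield, promote→Q0. Q0=[P1] Q1=[P3,P4] Q2=[]
t=13-14: P1@Q0 runs 1, rem=7, I/O yield, promote→Q0. Q0=[P1] Q1=[P3,P4] Q2=[]
t=14-15: P1@Q0 runs 1, rem=6, I/O yield, promote→Q0. Q0=[P1] Q1=[P3,P4] Q2=[]
t=15-16: P1@Q0 runs 1, rem=5, I/O yield, promote→Q0. Q0=[P1] Q1=[P3,P4] Q2=[]
t=16-17: P1@Q0 runs 1, rem=4, I/O yield, promote→Q0. Q0=[P1] Q1=[P3,P4] Q2=[]
t=17-18: P1@Q0 runs 1, rem=3, I/O yield, promote→Q0. Q0=[P1] Q1=[P3,P4] Q2=[]
t=18-19: P1@Q0 runs 1, rem=2, I/O yield, promote→Q0. Q0=[P1] Q1=[P3,P4] Q2=[]
t=19-20: P1@Q0 runs 1, rem=1, I/O yield, promote→Q0. Q0=[P1] Q1=[P3,P4] Q2=[]
t=20-21: P1@Q0 runs 1, rem=0, completes. Q0=[] Q1=[P3,P4] Q2=[]
t=21-25: P3@Q1 runs 4, rem=7, quantum used, demote→Q2. Q0=[] Q1=[P4] Q2=[P3]
t=25-29: P4@Q1 runs 4, rem=1, quantum used, demote→Q2. Q0=[] Q1=[] Q2=[P3,P4]
t=29-36: P3@Q2 runs 7, rem=0, completes. Q0=[] Q1=[] Q2=[P4]
t=36-37: P4@Q2 runs 1, rem=0, completes. Q0=[] Q1=[] Q2=[]

Answer: P1(0-1) P2(1-2) P3(2-4) P4(4-6) P1(6-7) P2(7-8) P1(8-9) P2(9-10) P1(10-11) P2(11-12) P1(12-13) P1(13-14) P1(14-15) P1(15-16) P1(16-17) P1(17-18) P1(18-19) P1(19-20) P1(20-21) P3(21-25) P4(25-29) P3(29-36) P4(36-37)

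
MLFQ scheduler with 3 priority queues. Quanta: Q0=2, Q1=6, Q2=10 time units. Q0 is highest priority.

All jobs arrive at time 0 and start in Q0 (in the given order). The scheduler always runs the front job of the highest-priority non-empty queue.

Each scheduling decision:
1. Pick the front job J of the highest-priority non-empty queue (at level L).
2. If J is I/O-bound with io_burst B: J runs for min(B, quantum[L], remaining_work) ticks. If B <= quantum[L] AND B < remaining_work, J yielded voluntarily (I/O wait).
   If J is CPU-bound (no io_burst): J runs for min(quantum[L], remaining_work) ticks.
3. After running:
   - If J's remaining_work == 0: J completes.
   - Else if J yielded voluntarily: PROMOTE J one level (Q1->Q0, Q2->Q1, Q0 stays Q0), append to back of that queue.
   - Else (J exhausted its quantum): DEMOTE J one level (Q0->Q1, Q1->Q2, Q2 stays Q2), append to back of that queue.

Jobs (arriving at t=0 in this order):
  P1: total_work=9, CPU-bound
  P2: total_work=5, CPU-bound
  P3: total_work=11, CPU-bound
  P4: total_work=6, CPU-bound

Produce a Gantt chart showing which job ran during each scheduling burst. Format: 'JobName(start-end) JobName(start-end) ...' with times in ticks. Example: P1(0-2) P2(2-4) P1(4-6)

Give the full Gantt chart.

Answer: P1(0-2) P2(2-4) P3(4-6) P4(6-8) P1(8-14) P2(14-17) P3(17-23) P4(23-27) P1(27-28) P3(28-31)

Derivation:
t=0-2: P1@Q0 runs 2, rem=7, quantum used, demote→Q1. Q0=[P2,P3,P4] Q1=[P1] Q2=[]
t=2-4: P2@Q0 runs 2, rem=3, quantum used, demote→Q1. Q0=[P3,P4] Q1=[P1,P2] Q2=[]
t=4-6: P3@Q0 runs 2, rem=9, quantum used, demote→Q1. Q0=[P4] Q1=[P1,P2,P3] Q2=[]
t=6-8: P4@Q0 runs 2, rem=4, quantum used, demote→Q1. Q0=[] Q1=[P1,P2,P3,P4] Q2=[]
t=8-14: P1@Q1 runs 6, rem=1, quantum used, demote→Q2. Q0=[] Q1=[P2,P3,P4] Q2=[P1]
t=14-17: P2@Q1 runs 3, rem=0, completes. Q0=[] Q1=[P3,P4] Q2=[P1]
t=17-23: P3@Q1 runs 6, rem=3, quantum used, demote→Q2. Q0=[] Q1=[P4] Q2=[P1,P3]
t=23-27: P4@Q1 runs 4, rem=0, completes. Q0=[] Q1=[] Q2=[P1,P3]
t=27-28: P1@Q2 runs 1, rem=0, completes. Q0=[] Q1=[] Q2=[P3]
t=28-31: P3@Q2 runs 3, rem=0, completes. Q0=[] Q1=[] Q2=[]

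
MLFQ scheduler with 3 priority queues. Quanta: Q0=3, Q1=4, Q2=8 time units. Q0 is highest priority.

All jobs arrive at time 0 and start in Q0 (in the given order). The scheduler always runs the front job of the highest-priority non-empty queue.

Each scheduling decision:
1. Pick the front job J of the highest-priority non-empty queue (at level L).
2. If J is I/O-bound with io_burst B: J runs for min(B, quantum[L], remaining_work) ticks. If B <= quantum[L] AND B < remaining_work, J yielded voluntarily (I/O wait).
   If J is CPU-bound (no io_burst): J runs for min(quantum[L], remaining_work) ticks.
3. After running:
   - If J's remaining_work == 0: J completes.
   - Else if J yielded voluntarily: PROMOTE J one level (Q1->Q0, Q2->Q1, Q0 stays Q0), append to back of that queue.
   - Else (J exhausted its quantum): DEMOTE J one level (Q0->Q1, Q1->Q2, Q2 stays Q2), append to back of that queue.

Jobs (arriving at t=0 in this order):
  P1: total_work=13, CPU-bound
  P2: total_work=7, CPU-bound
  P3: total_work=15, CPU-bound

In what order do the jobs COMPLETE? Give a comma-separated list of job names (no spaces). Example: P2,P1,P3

t=0-3: P1@Q0 runs 3, rem=10, quantum used, demote→Q1. Q0=[P2,P3] Q1=[P1] Q2=[]
t=3-6: P2@Q0 runs 3, rem=4, quantum used, demote→Q1. Q0=[P3] Q1=[P1,P2] Q2=[]
t=6-9: P3@Q0 runs 3, rem=12, quantum used, demote→Q1. Q0=[] Q1=[P1,P2,P3] Q2=[]
t=9-13: P1@Q1 runs 4, rem=6, quantum used, demote→Q2. Q0=[] Q1=[P2,P3] Q2=[P1]
t=13-17: P2@Q1 runs 4, rem=0, completes. Q0=[] Q1=[P3] Q2=[P1]
t=17-21: P3@Q1 runs 4, rem=8, quantum used, demote→Q2. Q0=[] Q1=[] Q2=[P1,P3]
t=21-27: P1@Q2 runs 6, rem=0, completes. Q0=[] Q1=[] Q2=[P3]
t=27-35: P3@Q2 runs 8, rem=0, completes. Q0=[] Q1=[] Q2=[]

Answer: P2,P1,P3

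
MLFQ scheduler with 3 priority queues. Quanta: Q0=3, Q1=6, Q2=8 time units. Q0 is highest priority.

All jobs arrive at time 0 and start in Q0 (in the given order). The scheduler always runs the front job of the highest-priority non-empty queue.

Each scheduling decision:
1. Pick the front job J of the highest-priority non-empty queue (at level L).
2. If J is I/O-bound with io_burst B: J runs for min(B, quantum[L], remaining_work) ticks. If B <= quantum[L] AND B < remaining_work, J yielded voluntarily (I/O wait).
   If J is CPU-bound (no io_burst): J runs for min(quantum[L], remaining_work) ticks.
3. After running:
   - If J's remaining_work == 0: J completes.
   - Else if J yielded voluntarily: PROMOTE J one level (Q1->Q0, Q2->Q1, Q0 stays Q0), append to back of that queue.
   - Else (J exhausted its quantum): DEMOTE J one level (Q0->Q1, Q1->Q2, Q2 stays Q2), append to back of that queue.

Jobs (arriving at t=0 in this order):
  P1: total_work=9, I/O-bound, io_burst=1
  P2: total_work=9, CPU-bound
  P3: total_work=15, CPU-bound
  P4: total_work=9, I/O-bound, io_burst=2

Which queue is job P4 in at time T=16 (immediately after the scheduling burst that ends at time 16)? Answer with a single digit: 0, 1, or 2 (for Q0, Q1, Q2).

Answer: 0

Derivation:
t=0-1: P1@Q0 runs 1, rem=8, I/O yield, promote→Q0. Q0=[P2,P3,P4,P1] Q1=[] Q2=[]
t=1-4: P2@Q0 runs 3, rem=6, quantum used, demote→Q1. Q0=[P3,P4,P1] Q1=[P2] Q2=[]
t=4-7: P3@Q0 runs 3, rem=12, quantum used, demote→Q1. Q0=[P4,P1] Q1=[P2,P3] Q2=[]
t=7-9: P4@Q0 runs 2, rem=7, I/O yield, promote→Q0. Q0=[P1,P4] Q1=[P2,P3] Q2=[]
t=9-10: P1@Q0 runs 1, rem=7, I/O yield, promote→Q0. Q0=[P4,P1] Q1=[P2,P3] Q2=[]
t=10-12: P4@Q0 runs 2, rem=5, I/O yield, promote→Q0. Q0=[P1,P4] Q1=[P2,P3] Q2=[]
t=12-13: P1@Q0 runs 1, rem=6, I/O yield, promote→Q0. Q0=[P4,P1] Q1=[P2,P3] Q2=[]
t=13-15: P4@Q0 runs 2, rem=3, I/O yield, promote→Q0. Q0=[P1,P4] Q1=[P2,P3] Q2=[]
t=15-16: P1@Q0 runs 1, rem=5, I/O yield, promote→Q0. Q0=[P4,P1] Q1=[P2,P3] Q2=[]
t=16-18: P4@Q0 runs 2, rem=1, I/O yield, promote→Q0. Q0=[P1,P4] Q1=[P2,P3] Q2=[]
t=18-19: P1@Q0 runs 1, rem=4, I/O yield, promote→Q0. Q0=[P4,P1] Q1=[P2,P3] Q2=[]
t=19-20: P4@Q0 runs 1, rem=0, completes. Q0=[P1] Q1=[P2,P3] Q2=[]
t=20-21: P1@Q0 runs 1, rem=3, I/O yield, promote→Q0. Q0=[P1] Q1=[P2,P3] Q2=[]
t=21-22: P1@Q0 runs 1, rem=2, I/O yield, promote→Q0. Q0=[P1] Q1=[P2,P3] Q2=[]
t=22-23: P1@Q0 runs 1, rem=1, I/O yield, promote→Q0. Q0=[P1] Q1=[P2,P3] Q2=[]
t=23-24: P1@Q0 runs 1, rem=0, completes. Q0=[] Q1=[P2,P3] Q2=[]
t=24-30: P2@Q1 runs 6, rem=0, completes. Q0=[] Q1=[P3] Q2=[]
t=30-36: P3@Q1 runs 6, rem=6, quantum used, demote→Q2. Q0=[] Q1=[] Q2=[P3]
t=36-42: P3@Q2 runs 6, rem=0, completes. Q0=[] Q1=[] Q2=[]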